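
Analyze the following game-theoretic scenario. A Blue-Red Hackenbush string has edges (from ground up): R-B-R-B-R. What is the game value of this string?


Edges (from ground): R-B-R-B-R
By Berlekamp's sign-expansion rule, a Blue-Red Hackenbush stalk has the value of the surreal number whose sign sequence is the edge sequence with B -> + and R -> -.
Sign sequence: -+-+-
Trace the sign expansion in the surreal number tree, starting from 0:
Edge 1: R (sign -) -> bounds (-inf, 0), value = -1
Edge 2: B (sign +) -> bounds (-1, 0), value = -1/2
Edge 3: R (sign -) -> bounds (-1, -1/2), value = -3/4
Edge 4: B (sign +) -> bounds (-3/4, -1/2), value = -5/8
Edge 5: R (sign -) -> bounds (-3/4, -5/8), value = -11/16
Game value = -11/16

-11/16


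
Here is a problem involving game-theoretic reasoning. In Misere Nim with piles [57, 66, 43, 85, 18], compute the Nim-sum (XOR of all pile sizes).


We need the XOR (exclusive or) of all pile sizes.
After XOR-ing pile 1 (size 57): 0 XOR 57 = 57
After XOR-ing pile 2 (size 66): 57 XOR 66 = 123
After XOR-ing pile 3 (size 43): 123 XOR 43 = 80
After XOR-ing pile 4 (size 85): 80 XOR 85 = 5
After XOR-ing pile 5 (size 18): 5 XOR 18 = 23
The Nim-value of this position is 23.

23


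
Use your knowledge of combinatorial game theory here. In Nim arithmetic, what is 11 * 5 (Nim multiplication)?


Nim multiplication is bilinear over XOR: (u XOR v) * w = (u*w) XOR (v*w).
So we split each operand into its bit components and XOR the pairwise Nim products.
11 = 1 + 2 + 8 (as XOR of powers of 2).
5 = 1 + 4 (as XOR of powers of 2).
Using the standard Nim-product table on single bits:
  2*2 = 3,   2*4 = 8,   2*8 = 12,
  4*4 = 6,   4*8 = 11,  8*8 = 13,
and  1*x = x (identity), k*l = l*k (commutative).
Pairwise Nim products:
  1 * 1 = 1
  1 * 4 = 4
  2 * 1 = 2
  2 * 4 = 8
  8 * 1 = 8
  8 * 4 = 11
XOR them: 1 XOR 4 XOR 2 XOR 8 XOR 8 XOR 11 = 12.
Result: 11 * 5 = 12 (in Nim).

12


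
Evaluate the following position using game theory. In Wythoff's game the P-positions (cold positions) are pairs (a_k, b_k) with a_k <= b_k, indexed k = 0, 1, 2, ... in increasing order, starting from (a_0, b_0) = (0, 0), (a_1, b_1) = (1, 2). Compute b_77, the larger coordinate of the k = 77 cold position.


By Wythoff's theorem, a_k = floor(k * phi) and b_k = floor(k * phi^2) = a_k + k, where phi = (1 + sqrt(5))/2 is the golden ratio.
phi = (1 + sqrt(5))/2 = 1.618034
phi^2 = phi + 1 = 2.618034
k = 77
k * phi^2 = 77 * 2.618034 = 201.588617
b_77 = floor(k * phi^2) = 201 (check: a_77 + k = 124 + 77 = 201)

201


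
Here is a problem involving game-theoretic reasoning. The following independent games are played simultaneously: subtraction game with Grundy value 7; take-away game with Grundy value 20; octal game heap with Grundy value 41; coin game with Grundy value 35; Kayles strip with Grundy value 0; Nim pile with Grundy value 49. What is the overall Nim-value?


By the Sprague-Grundy theorem, the Grundy value of a sum of games is the XOR of individual Grundy values.
subtraction game: Grundy value = 7. Running XOR: 0 XOR 7 = 7
take-away game: Grundy value = 20. Running XOR: 7 XOR 20 = 19
octal game heap: Grundy value = 41. Running XOR: 19 XOR 41 = 58
coin game: Grundy value = 35. Running XOR: 58 XOR 35 = 25
Kayles strip: Grundy value = 0. Running XOR: 25 XOR 0 = 25
Nim pile: Grundy value = 49. Running XOR: 25 XOR 49 = 40
The combined Grundy value is 40.

40


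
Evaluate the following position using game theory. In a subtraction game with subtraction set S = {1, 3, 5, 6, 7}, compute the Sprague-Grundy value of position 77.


The subtraction set is S = {1, 3, 5, 6, 7}.
G(k) = mex{ G(k - s) : s in S, s <= k }. We compute iteratively: G(0) = 0.
G(1) = mex({0}) = 1
G(2) = mex({1}) = 0
G(3) = mex({0}) = 1
G(4) = mex({1}) = 0
G(5) = mex({0}) = 1
G(6) = mex({0, 1}) = 2
G(7) = mex({0, 1, 2}) = 3
G(8) = mex({0, 1, 3}) = 2
G(9) = mex({0, 1, 2}) = 3
G(10) = mex({0, 1, 3}) = 2
G(11) = mex({0, 1, 2}) = 3
G(12) = mex({1, 2, 3}) = 0
G(13) = mex({0, 2, 3}) = 1
G(14) = mex({1, 2, 3}) = 0
G(15) = mex({0, 2, 3}) = 1
G(16) = mex({1, 2, 3}) = 0
G(17) = mex({0, 2, 3}) = 1
G(18) = mex({0, 1, 3}) = 2
Observe that G(12)..G(18) = 0, 1, 0, 1, 0, 1, 2 repeats G(0)..G(6) = 0, 1, 0, 1, 0, 1, 2.
For k >= max(S) = 7, G(k) is determined by the previous 7 values G(k-7)..G(k-1); a window of 7 consecutive values has recurred shifted by 12, so by induction G(k + 12) = G(k) for all k >= 0: the sequence is periodic from the start with period 12.
One period: G(0..11) = 0, 1, 0, 1, 0, 1, 2, 3, 2, 3, 2, 3.
77 mod 12 = 5, so G(77) = G(5) = 1.

1


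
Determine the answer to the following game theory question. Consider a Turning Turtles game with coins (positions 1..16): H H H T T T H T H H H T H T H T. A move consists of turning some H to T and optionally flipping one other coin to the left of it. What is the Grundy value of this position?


Coins: H H H T T T H T H H H T H T H T
Key fact: a single head at position k behaves exactly like a Nim heap of size k (turning it to T and optionally flipping a coin at j < k corresponds to moving the heap from k to j, or to 0), and heads combine as a disjunctive sum (two heads at the same place would cancel, matching j XOR j = 0). So the Nim-value is the XOR of the 1-indexed positions of the heads.
Face-up positions (1-indexed): [1, 2, 3, 7, 9, 10, 11, 13, 15]
XOR 0 with 1: 0 XOR 1 = 1
XOR 1 with 2: 1 XOR 2 = 3
XOR 3 with 3: 3 XOR 3 = 0
XOR 0 with 7: 0 XOR 7 = 7
XOR 7 with 9: 7 XOR 9 = 14
XOR 14 with 10: 14 XOR 10 = 4
XOR 4 with 11: 4 XOR 11 = 15
XOR 15 with 13: 15 XOR 13 = 2
XOR 2 with 15: 2 XOR 15 = 13
Nim-value = 13

13


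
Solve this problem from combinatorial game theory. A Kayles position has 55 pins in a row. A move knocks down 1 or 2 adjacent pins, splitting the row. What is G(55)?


Kayles: a move removes 1 or 2 adjacent pins from a contiguous row.
Removing pins from a row of k leaves two independent rows (a, b) with a + b = k - 1 (one pin) or a + b = k - 2 (two pins); an end removal gives a = 0.
By Sprague-Grundy, G(k) = mex{ G(a) XOR G(b) } over all these splits. G(0) = 0.
G(1): splits (0,0):0^0=0 -> mex({0}) = 1
G(2): splits (0,1):0^1=1 (0,0):0^0=0 -> mex({0, 1}) = 2
G(3): splits (0,2):0^2=2 (1,1):1^1=0 (0,1):0^1=1 -> mex({0, 1, 2}) = 3
G(4): splits (0,3):0^3=3 (1,2):1^2=3 (0,2):0^2=2 (1,1):1^1=0 -> mex({0, 2, 3}) = 1
G(5): splits (0,4):0^1=1 (1,3):1^3=2 (2,2):2^2=0 (0,3):0^3=3 (1,2):1^2=3 -> mex({0, 1, 2, 3}) = 4
G(6) = mex({0, 1, 2, 4}) = 3
G(7) = mex({0, 1, 3, 4, 5}) = 2
G(8) = mex({0, 2, 3, 5, 6}) = 1
G(9) = mex({0, 1, 2, 3, 6, 7}) = 4
G(10) = mex({0, 1, 3, 4, 5, 7}) = 2
G(11) = mex({0, 1, 2, 3, 4, 5}) = 6
G(12) = mex({0, 1, 2, 3, 5, 6, 7}) = 4
G(13) = mex({0, 2, 3, 4, 6, 7}) = 1
G(14) = mex({0, 1, 4, 5, 6, 7}) = 2
G(15) = mex({0, 1, 2, 3, 4, 5, 6}) = 7
G(16) = mex({0, 2, 3, 5, 6, 7}) = 1
G(17) = mex({0, 1, 2, 3, 5, 6, 7}) = 4
G(18) = mex({0, 1, 2, 4, 5, 6}) = 3
G(19) = mex({0, 1, 3, 4, 5, 7}) = 2
G(20) = mex({0, 2, 3, 4, 5, 6, 7}) = 1
G(21) = mex({0, 1, 2, 3, 5, 6, 7}) = 4
G(22) = mex({0, 1, 2, 3, 4, 5, 7}) = 6
G(23) = mex({0, 1, 2, 3, 4, 5, 6}) = 7
G(24) = mex({0, 1, 2, 3, 5, 6, 7}) = 4
G(25) = mex({0, 2, 3, 4, 6, 7}) = 1
G(26) = mex({0, 1, 3, 4, 5, 6, 7}) = 2
G(27) = mex({0, 1, 2, 3, 4, 5, 6, 7}) = 8
G(28) = mex({0, 1, 2, 3, 4, 6, 7, 8}) = 5
G(29) = mex({0, 1, 2, 3, 5, 6, 7, 8, 9}) = 4
G(30) = mex({0, 1, 2, 3, 4, 5, 6, 9, 10}) = 7
G(31) = mex({0, 1, 3, 4, 5, 7, 10, 11}) = 2
G(32) = mex({0, 2, 3, 4, 5, 6, 7, 9, 11}) = 1
G(33) = mex({0, 1, 2, 3, 4, 5, 6, 7, 9, 12}) = 8
G(34) = mex({0, 1, 2, 3, 4, 5, 7, 8, 11, 12}) = 6
G(35) = mex({0, 1, 2, 3, 4, 5, 6, 8, 9, 10, 11}) = 7
G(36) = mex({0, 1, 2, 3, 5, 6, 7, 9, 10}) = 4
G(37) = mex({0, 2, 3, 4, 6, 7, 9, 10, 11, 12}) = 1
G(38) = mex({0, 1, 3, 4, 5, 6, 7, 9, 10, 11, 12}) = 2
G(39) = mex({0, 1, 2, 4, 5, 6, 7, 9, 10, 12, 14}) = 3
G(40) = mex({0, 2, 3, 4, 6, 7, 11, 12, 14}) = 1
G(41) = mex({0, 1, 2, 3, 5, 6, 7, 9, 10, 11, 12}) = 4
G(42) = mex({0, 1, 2, 3, 4, 5, 6, 9, 10}) = 7
G(43) = mex({0, 1, 3, 4, 5, 7, 9, 10, 12, 15}) = 2
G(44) = mex({0, 2, 3, 4, 5, 6, 7, 9, 10, 12, 15}) = 1
G(45) = mex({0, 1, 2, 3, 4, 5, 6, 7, 9, 10, 12, 14}) = 8
G(46) = mex({0, 1, 3, 4, 5, 7, 8, 11, 12, 14}) = 2
G(47) = mex({0, 1, 2, 3, 4, 5, 6, 8, 9, 10, 11, 12}) = 7
G(48) = mex({0, 1, 2, 3, 5, 6, 7, 9, 10}) = 4
G(49) = mex({0, 2, 3, 4, 6, 7, 9, 10, 11, 12, 15}) = 1
G(50) = mex({0, 1, 4, 5, 6, 7, 9, 11, 12, 14, 15}) = 2
G(51) = mex({0, 1, 2, 3, 4, 5, 6, 7, 9, 12, 14, 15}) = 8
G(52) = mex({0, 2, 3, 4, 5, 6, 7, 8, 11, 12, 15}) = 1
G(53) = mex({0, 1, 2, 3, 5, 6, 7, 8, 9, 10, 11, 12}) = 4
G(54) = mex({0, 1, 2, 3, 4, 5, 6, 9, 10}) = 7
G(55) = mex({0, 1, 3, 4, 5, 7, 9, 10, 11, 12}) = 2
Therefore G(55) = 2.

2


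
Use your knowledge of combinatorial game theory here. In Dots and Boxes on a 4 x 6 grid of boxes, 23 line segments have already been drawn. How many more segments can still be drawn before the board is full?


Grid: 4 x 6 boxes, i.e. 5 rows and 7 columns of dots.
Horizontal edges: (rows + 1) * cols = 5 * 6 = 30
Vertical edges: rows * (cols + 1) = 4 * 7 = 28
Total edges: 30 + 28 = 58
Edges drawn: 23
Remaining: 58 - 23 = 35

35


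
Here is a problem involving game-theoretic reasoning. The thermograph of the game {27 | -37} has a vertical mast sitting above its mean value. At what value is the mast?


Game = {27 | -37}, a switch {a | b} with numbers a > b.
Its thermograph has left wall a - t and right wall b + t, which meet at t = (a - b)/2, where both equal (a + b)/2. So the mast (mean value) is at (a + b)/2.
Mean = (27 + (-37))/2 = -10/2 = -5

-5


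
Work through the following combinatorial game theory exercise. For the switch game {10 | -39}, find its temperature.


The game is {10 | -39}, a switch {a | b} with numbers a > b.
Cooling {a | b} by t gives {a - t | b + t}, which stops being hot when a - t = b + t, i.e. at t = (a - b)/2. So the temperature of a switch is (a - b)/2.
Temperature = (Left option - Right option) / 2
= (10 - (-39)) / 2
= 49 / 2
= 49/2

49/2


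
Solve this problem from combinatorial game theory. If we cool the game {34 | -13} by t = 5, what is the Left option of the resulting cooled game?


Original game: {34 | -13} (a switch {a | b} with a > b).
Cooling by t (for t below the temperature (a - b)/2 = 47/2) taxes each move by t: {a | b} cooled by t is {a - t | b + t}.
Cooling amount: t = 5
Cooled Left option: 34 - 5 = 29
Cooled Right option: -13 + 5 = -8
Cooled game: {29 | -8}
Left option = 29

29


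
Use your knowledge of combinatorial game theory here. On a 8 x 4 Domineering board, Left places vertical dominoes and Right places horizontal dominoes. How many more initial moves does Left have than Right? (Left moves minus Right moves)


Board is 8 x 4 (rows x cols).
Left (vertical) placements: (rows-1) * cols = 7 * 4 = 28
Right (horizontal) placements: rows * (cols-1) = 8 * 3 = 24
Advantage = Left - Right = 28 - 24 = 4

4


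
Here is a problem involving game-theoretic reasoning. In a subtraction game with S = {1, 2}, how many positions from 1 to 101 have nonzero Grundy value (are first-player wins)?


Subtraction set S = {1, 2}, so G(n) = n mod 3.
G(n) = 0 when n is a multiple of 3.
Multiples of 3 in [1, 101]: 33
N-positions (nonzero Grundy) = 101 - 33 = 68

68


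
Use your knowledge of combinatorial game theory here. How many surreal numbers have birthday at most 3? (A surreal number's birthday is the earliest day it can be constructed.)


Day 0: {|} = 0 is born. Count = 1.
Day n: the number of surreal numbers born by day n is 2^(n+1) - 1.
By day 0: 2^1 - 1 = 1
By day 1: 2^2 - 1 = 3
By day 2: 2^3 - 1 = 7
By day 3: 2^4 - 1 = 15
By day 3: 15 surreal numbers.

15


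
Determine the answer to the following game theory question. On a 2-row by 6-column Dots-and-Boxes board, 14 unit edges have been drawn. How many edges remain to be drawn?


Grid: 2 x 6 boxes, i.e. 3 rows and 7 columns of dots.
Horizontal edges: (rows + 1) * cols = 3 * 6 = 18
Vertical edges: rows * (cols + 1) = 2 * 7 = 14
Total edges: 18 + 14 = 32
Edges drawn: 14
Remaining: 32 - 14 = 18

18


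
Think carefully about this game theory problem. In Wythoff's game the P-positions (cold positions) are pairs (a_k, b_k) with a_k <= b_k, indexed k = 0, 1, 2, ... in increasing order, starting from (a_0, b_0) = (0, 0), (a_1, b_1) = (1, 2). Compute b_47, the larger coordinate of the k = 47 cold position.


By Wythoff's theorem, a_k = floor(k * phi) and b_k = floor(k * phi^2) = a_k + k, where phi = (1 + sqrt(5))/2 is the golden ratio.
phi = (1 + sqrt(5))/2 = 1.618034
phi^2 = phi + 1 = 2.618034
k = 47
k * phi^2 = 47 * 2.618034 = 123.047597
b_47 = floor(k * phi^2) = 123 (check: a_47 + k = 76 + 47 = 123)

123


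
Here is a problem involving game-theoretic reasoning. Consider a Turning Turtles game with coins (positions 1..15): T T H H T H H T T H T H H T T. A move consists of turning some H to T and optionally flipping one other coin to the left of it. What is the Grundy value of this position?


Coins: T T H H T H H T T H T H H T T
Key fact: a single head at position k behaves exactly like a Nim heap of size k (turning it to T and optionally flipping a coin at j < k corresponds to moving the heap from k to j, or to 0), and heads combine as a disjunctive sum (two heads at the same place would cancel, matching j XOR j = 0). So the Nim-value is the XOR of the 1-indexed positions of the heads.
Face-up positions (1-indexed): [3, 4, 6, 7, 10, 12, 13]
XOR 0 with 3: 0 XOR 3 = 3
XOR 3 with 4: 3 XOR 4 = 7
XOR 7 with 6: 7 XOR 6 = 1
XOR 1 with 7: 1 XOR 7 = 6
XOR 6 with 10: 6 XOR 10 = 12
XOR 12 with 12: 12 XOR 12 = 0
XOR 0 with 13: 0 XOR 13 = 13
Nim-value = 13

13


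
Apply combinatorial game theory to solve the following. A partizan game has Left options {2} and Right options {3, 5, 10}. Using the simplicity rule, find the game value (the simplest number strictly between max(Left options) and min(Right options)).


Left options: {2}, max = 2
Right options: {3, 5, 10}, min = 3
All options are numbers and max(Left) < min(Right), so by the simplicity theorem the value is the simplest (earliest-born) number strictly between 2 and 3.
No integer lies strictly between 2 and 3, so the value is the dyadic rational m/2^k in the interval with the smallest k (then m odd); search k = 1, 2, ...:
Denominator 2: 5/2 lies strictly between 2 and 3 -- found.
The simplest number in the interval is 5/2.
Game value = 5/2

5/2


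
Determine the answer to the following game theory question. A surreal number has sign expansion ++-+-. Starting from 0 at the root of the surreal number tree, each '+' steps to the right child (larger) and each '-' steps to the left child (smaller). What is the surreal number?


Sign expansion: ++-+-
Rule: track bounds (lo, hi), initially (-inf, +inf). On '+', the current value becomes lo and we move to the simplest number in (value, hi): value + 1 if hi = +inf, otherwise the midpoint (value + hi)/2. On '-', the current value becomes hi and we move to value - 1 if lo = -inf, otherwise the midpoint (lo + value)/2.
Start at 0.
Step 1: sign = +, move right. Bounds: (0, +inf). Value = 1
Step 2: sign = +, move right. Bounds: (1, +inf). Value = 2
Step 3: sign = -, move left. Bounds: (1, 2). Value = 3/2
Step 4: sign = +, move right. Bounds: (3/2, 2). Value = 7/4
Step 5: sign = -, move left. Bounds: (3/2, 7/4). Value = 13/8
The surreal number with sign expansion ++-+- is 13/8.

13/8


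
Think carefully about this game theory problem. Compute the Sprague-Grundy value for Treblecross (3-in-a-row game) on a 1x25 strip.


Treblecross: place X on empty cells; 3-in-a-row wins.
Playing within two cells of an existing X lets the opponent win at once, so sensible play treats the cells i-2..i+2 around each X as dead. The player left with no safe cell loses, so this is a normal-play take-away game on strips of safe cells.
Placing X at cell i (0-indexed) of a strip of k safe cells leaves independent strips of sizes max(0, i-2) and max(0, k-i-3). Hence G(k) = mex{ G(max(0,i-2)) XOR G(max(0,k-i-3)) : 0 <= i < k }, with G(0) = 0.
G(1): splits (0,0):0^0=0 -> mex({0}) = 1
G(2): splits (0,0):0^0=0 -> mex({0}) = 1
G(3): splits (0,0):0^0=0 -> mex({0}) = 1
G(4): splits (0,1):0^1=1 (0,0):0^0=0 -> mex({0, 1}) = 2
G(5): splits (0,2):0^1=1 (0,1):0^1=1 (0,0):0^0=0 -> mex({0, 1}) = 2
G(6) = mex({1}) = 0
G(7) = mex({0, 1, 2}) = 3
G(8) = mex({0, 1, 2}) = 3
G(9) = mex({0, 2}) = 1
G(10) = mex({0, 2, 3}) = 1
G(11) = mex({0, 3}) = 1
G(12) = mex({1, 3}) = 0
G(13) = mex({0, 1, 2, 3}) = 4
G(14) = mex({0, 1, 2}) = 3
G(15) = mex({0, 1, 2}) = 3
G(16) = mex({0, 1, 2, 4}) = 3
G(17) = mex({0, 1, 3, 4}) = 2
G(18) = mex({0, 1, 3, 4}) = 2
G(19) = mex({0, 1, 3, 5}) = 2
G(20) = mex({0, 1, 2, 3, 5}) = 4
G(21) = mex({0, 1, 2, 3, 5}) = 4
G(22) = mex({1, 2, 6}) = 0
G(23) = mex({0, 1, 2, 3, 4, 6}) = 5
G(24) = mex({0, 1, 2, 3, 4}) = 5
G(25) = mex({0, 1, 3, 4, 7}) = 2
Therefore G(25) = 2.

2


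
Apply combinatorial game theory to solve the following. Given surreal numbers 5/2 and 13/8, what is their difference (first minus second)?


x = 5/2, y = 13/8
Converting to common denominator: 8
x = 20/8, y = 13/8
x - y = 5/2 - 13/8 = 7/8

7/8


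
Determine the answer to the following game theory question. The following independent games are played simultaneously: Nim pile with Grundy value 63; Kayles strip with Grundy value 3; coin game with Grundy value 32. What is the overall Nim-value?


By the Sprague-Grundy theorem, the Grundy value of a sum of games is the XOR of individual Grundy values.
Nim pile: Grundy value = 63. Running XOR: 0 XOR 63 = 63
Kayles strip: Grundy value = 3. Running XOR: 63 XOR 3 = 60
coin game: Grundy value = 32. Running XOR: 60 XOR 32 = 28
The combined Grundy value is 28.

28


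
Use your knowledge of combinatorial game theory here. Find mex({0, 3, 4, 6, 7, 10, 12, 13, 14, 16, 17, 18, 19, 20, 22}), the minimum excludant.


Set = {0, 3, 4, 6, 7, 10, 12, 13, 14, 16, 17, 18, 19, 20, 22}
0 is in the set.
1 is NOT in the set. This is the mex.
mex = 1

1


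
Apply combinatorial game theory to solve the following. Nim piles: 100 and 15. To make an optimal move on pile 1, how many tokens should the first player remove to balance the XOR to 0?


Piles: 100 and 15
Current XOR: 100 XOR 15 = 107 (non-zero, so this is an N-position).
To make the XOR zero, we need to find a move that balances the piles.
For pile 1 (size 100): target = 100 XOR 107 = 15
We reduce pile 1 from 100 to 15.
Tokens removed: 100 - 15 = 85
Verification: 15 XOR 15 = 0

85


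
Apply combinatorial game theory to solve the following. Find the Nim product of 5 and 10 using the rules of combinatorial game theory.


Nim multiplication is bilinear over XOR: (u XOR v) * w = (u*w) XOR (v*w).
So we split each operand into its bit components and XOR the pairwise Nim products.
5 = 1 + 4 (as XOR of powers of 2).
10 = 2 + 8 (as XOR of powers of 2).
Using the standard Nim-product table on single bits:
  2*2 = 3,   2*4 = 8,   2*8 = 12,
  4*4 = 6,   4*8 = 11,  8*8 = 13,
and  1*x = x (identity), k*l = l*k (commutative).
Pairwise Nim products:
  1 * 2 = 2
  1 * 8 = 8
  4 * 2 = 8
  4 * 8 = 11
XOR them: 2 XOR 8 XOR 8 XOR 11 = 9.
Result: 5 * 10 = 9 (in Nim).

9


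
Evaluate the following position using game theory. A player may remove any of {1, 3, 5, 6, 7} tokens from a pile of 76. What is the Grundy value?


The subtraction set is S = {1, 3, 5, 6, 7}.
G(k) = mex{ G(k - s) : s in S, s <= k }. We compute iteratively: G(0) = 0.
G(1) = mex({0}) = 1
G(2) = mex({1}) = 0
G(3) = mex({0}) = 1
G(4) = mex({1}) = 0
G(5) = mex({0}) = 1
G(6) = mex({0, 1}) = 2
G(7) = mex({0, 1, 2}) = 3
G(8) = mex({0, 1, 3}) = 2
G(9) = mex({0, 1, 2}) = 3
G(10) = mex({0, 1, 3}) = 2
G(11) = mex({0, 1, 2}) = 3
G(12) = mex({1, 2, 3}) = 0
G(13) = mex({0, 2, 3}) = 1
G(14) = mex({1, 2, 3}) = 0
G(15) = mex({0, 2, 3}) = 1
G(16) = mex({1, 2, 3}) = 0
G(17) = mex({0, 2, 3}) = 1
G(18) = mex({0, 1, 3}) = 2
Observe that G(12)..G(18) = 0, 1, 0, 1, 0, 1, 2 repeats G(0)..G(6) = 0, 1, 0, 1, 0, 1, 2.
For k >= max(S) = 7, G(k) is determined by the previous 7 values G(k-7)..G(k-1); a window of 7 consecutive values has recurred shifted by 12, so by induction G(k + 12) = G(k) for all k >= 0: the sequence is periodic from the start with period 12.
One period: G(0..11) = 0, 1, 0, 1, 0, 1, 2, 3, 2, 3, 2, 3.
76 mod 12 = 4, so G(76) = G(4) = 0.

0


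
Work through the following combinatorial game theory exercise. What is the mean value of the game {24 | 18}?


Game = {24 | 18}, a switch {a | b} with numbers a > b.
Its thermograph has left wall a - t and right wall b + t, which meet at t = (a - b)/2, where both equal (a + b)/2. So the mast (mean value) is at (a + b)/2.
Mean = (24 + (18))/2 = 42/2 = 21

21


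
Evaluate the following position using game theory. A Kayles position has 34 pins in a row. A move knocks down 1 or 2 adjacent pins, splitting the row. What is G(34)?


Kayles: a move removes 1 or 2 adjacent pins from a contiguous row.
Removing pins from a row of k leaves two independent rows (a, b) with a + b = k - 1 (one pin) or a + b = k - 2 (two pins); an end removal gives a = 0.
By Sprague-Grundy, G(k) = mex{ G(a) XOR G(b) } over all these splits. G(0) = 0.
G(1): splits (0,0):0^0=0 -> mex({0}) = 1
G(2): splits (0,1):0^1=1 (0,0):0^0=0 -> mex({0, 1}) = 2
G(3): splits (0,2):0^2=2 (1,1):1^1=0 (0,1):0^1=1 -> mex({0, 1, 2}) = 3
G(4): splits (0,3):0^3=3 (1,2):1^2=3 (0,2):0^2=2 (1,1):1^1=0 -> mex({0, 2, 3}) = 1
G(5): splits (0,4):0^1=1 (1,3):1^3=2 (2,2):2^2=0 (0,3):0^3=3 (1,2):1^2=3 -> mex({0, 1, 2, 3}) = 4
G(6) = mex({0, 1, 2, 4}) = 3
G(7) = mex({0, 1, 3, 4, 5}) = 2
G(8) = mex({0, 2, 3, 5, 6}) = 1
G(9) = mex({0, 1, 2, 3, 6, 7}) = 4
G(10) = mex({0, 1, 3, 4, 5, 7}) = 2
G(11) = mex({0, 1, 2, 3, 4, 5}) = 6
G(12) = mex({0, 1, 2, 3, 5, 6, 7}) = 4
G(13) = mex({0, 2, 3, 4, 6, 7}) = 1
G(14) = mex({0, 1, 4, 5, 6, 7}) = 2
G(15) = mex({0, 1, 2, 3, 4, 5, 6}) = 7
G(16) = mex({0, 2, 3, 5, 6, 7}) = 1
G(17) = mex({0, 1, 2, 3, 5, 6, 7}) = 4
G(18) = mex({0, 1, 2, 4, 5, 6}) = 3
G(19) = mex({0, 1, 3, 4, 5, 7}) = 2
G(20) = mex({0, 2, 3, 4, 5, 6, 7}) = 1
G(21) = mex({0, 1, 2, 3, 5, 6, 7}) = 4
G(22) = mex({0, 1, 2, 3, 4, 5, 7}) = 6
G(23) = mex({0, 1, 2, 3, 4, 5, 6}) = 7
G(24) = mex({0, 1, 2, 3, 5, 6, 7}) = 4
G(25) = mex({0, 2, 3, 4, 6, 7}) = 1
G(26) = mex({0, 1, 3, 4, 5, 6, 7}) = 2
G(27) = mex({0, 1, 2, 3, 4, 5, 6, 7}) = 8
G(28) = mex({0, 1, 2, 3, 4, 6, 7, 8}) = 5
G(29) = mex({0, 1, 2, 3, 5, 6, 7, 8, 9}) = 4
G(30) = mex({0, 1, 2, 3, 4, 5, 6, 9, 10}) = 7
G(31) = mex({0, 1, 3, 4, 5, 7, 10, 11}) = 2
G(32) = mex({0, 2, 3, 4, 5, 6, 7, 9, 11}) = 1
G(33) = mex({0, 1, 2, 3, 4, 5, 6, 7, 9, 12}) = 8
G(34) = mex({0, 1, 2, 3, 4, 5, 7, 8, 11, 12}) = 6
Therefore G(34) = 6.

6


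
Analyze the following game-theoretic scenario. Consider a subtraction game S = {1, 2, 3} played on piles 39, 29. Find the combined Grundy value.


Subtraction set: {1, 2, 3}
For this subtraction set, G(n) = n mod 4 (period = max + 1 = 4).
Pile 1 (size 39): G(39) = 39 mod 4 = 3
Pile 2 (size 29): G(29) = 29 mod 4 = 1
Total Grundy value = XOR of all: 3 XOR 1 = 2

2


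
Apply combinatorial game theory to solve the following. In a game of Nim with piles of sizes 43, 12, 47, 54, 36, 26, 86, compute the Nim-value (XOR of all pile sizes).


We need the XOR (exclusive or) of all pile sizes.
After XOR-ing pile 1 (size 43): 0 XOR 43 = 43
After XOR-ing pile 2 (size 12): 43 XOR 12 = 39
After XOR-ing pile 3 (size 47): 39 XOR 47 = 8
After XOR-ing pile 4 (size 54): 8 XOR 54 = 62
After XOR-ing pile 5 (size 36): 62 XOR 36 = 26
After XOR-ing pile 6 (size 26): 26 XOR 26 = 0
After XOR-ing pile 7 (size 86): 0 XOR 86 = 86
The Nim-value of this position is 86.

86


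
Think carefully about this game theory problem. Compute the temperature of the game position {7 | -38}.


The game is {7 | -38}, a switch {a | b} with numbers a > b.
Cooling {a | b} by t gives {a - t | b + t}, which stops being hot when a - t = b + t, i.e. at t = (a - b)/2. So the temperature of a switch is (a - b)/2.
Temperature = (Left option - Right option) / 2
= (7 - (-38)) / 2
= 45 / 2
= 45/2

45/2


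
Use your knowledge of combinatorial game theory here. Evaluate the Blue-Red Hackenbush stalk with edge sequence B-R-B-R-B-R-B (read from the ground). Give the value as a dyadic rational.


Edges (from ground): B-R-B-R-B-R-B
By Berlekamp's sign-expansion rule, a Blue-Red Hackenbush stalk has the value of the surreal number whose sign sequence is the edge sequence with B -> + and R -> -.
Sign sequence: +-+-+-+
Trace the sign expansion in the surreal number tree, starting from 0:
Edge 1: B (sign +) -> bounds (0, +inf), value = 1
Edge 2: R (sign -) -> bounds (0, 1), value = 1/2
Edge 3: B (sign +) -> bounds (1/2, 1), value = 3/4
Edge 4: R (sign -) -> bounds (1/2, 3/4), value = 5/8
Edge 5: B (sign +) -> bounds (5/8, 3/4), value = 11/16
Edge 6: R (sign -) -> bounds (5/8, 11/16), value = 21/32
Edge 7: B (sign +) -> bounds (21/32, 11/16), value = 43/64
Game value = 43/64

43/64


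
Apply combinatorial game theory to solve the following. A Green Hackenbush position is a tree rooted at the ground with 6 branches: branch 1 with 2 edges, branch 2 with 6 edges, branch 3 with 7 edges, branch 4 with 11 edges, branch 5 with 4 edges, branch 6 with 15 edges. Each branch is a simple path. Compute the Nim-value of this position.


The tree has 6 branches from the ground vertex.
In Green Hackenbush, the Nim-value of a simple path of length k is k.
Branch 1: length 2, Nim-value = 2
Branch 2: length 6, Nim-value = 6
Branch 3: length 7, Nim-value = 7
Branch 4: length 11, Nim-value = 11
Branch 5: length 4, Nim-value = 4
Branch 6: length 15, Nim-value = 15
Total Nim-value = XOR of all branch values:
0 XOR 2 = 2
2 XOR 6 = 4
4 XOR 7 = 3
3 XOR 11 = 8
8 XOR 4 = 12
12 XOR 15 = 3
Nim-value of the tree = 3

3


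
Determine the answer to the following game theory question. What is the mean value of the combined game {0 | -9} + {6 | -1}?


G1 = {0 | -9}, G2 = {6 | -1}
Each is a switch {a | b} with numbers a > b; its mean value is (a + b)/2, and mean value is additive over game sums: m(G1 + G2) = m(G1) + m(G2).
Mean of G1 = (0 + (-9))/2 = -9/2 = -9/2
Mean of G2 = (6 + (-1))/2 = 5/2 = 5/2
Mean of G1 + G2 = -9/2 + 5/2 = -2

-2


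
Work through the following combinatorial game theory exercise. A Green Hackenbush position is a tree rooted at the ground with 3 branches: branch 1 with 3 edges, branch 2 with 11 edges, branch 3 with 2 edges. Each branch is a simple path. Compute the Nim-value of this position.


The tree has 3 branches from the ground vertex.
In Green Hackenbush, the Nim-value of a simple path of length k is k.
Branch 1: length 3, Nim-value = 3
Branch 2: length 11, Nim-value = 11
Branch 3: length 2, Nim-value = 2
Total Nim-value = XOR of all branch values:
0 XOR 3 = 3
3 XOR 11 = 8
8 XOR 2 = 10
Nim-value of the tree = 10

10


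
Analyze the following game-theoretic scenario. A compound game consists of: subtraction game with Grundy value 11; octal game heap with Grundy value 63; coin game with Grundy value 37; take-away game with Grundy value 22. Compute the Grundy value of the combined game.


By the Sprague-Grundy theorem, the Grundy value of a sum of games is the XOR of individual Grundy values.
subtraction game: Grundy value = 11. Running XOR: 0 XOR 11 = 11
octal game heap: Grundy value = 63. Running XOR: 11 XOR 63 = 52
coin game: Grundy value = 37. Running XOR: 52 XOR 37 = 17
take-away game: Grundy value = 22. Running XOR: 17 XOR 22 = 7
The combined Grundy value is 7.

7


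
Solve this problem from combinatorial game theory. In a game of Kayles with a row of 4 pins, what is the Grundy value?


Kayles: a move removes 1 or 2 adjacent pins from a contiguous row.
Removing pins from a row of k leaves two independent rows (a, b) with a + b = k - 1 (one pin) or a + b = k - 2 (two pins); an end removal gives a = 0.
By Sprague-Grundy, G(k) = mex{ G(a) XOR G(b) } over all these splits. G(0) = 0.
G(1): splits (0,0):0^0=0 -> mex({0}) = 1
G(2): splits (0,1):0^1=1 (0,0):0^0=0 -> mex({0, 1}) = 2
G(3): splits (0,2):0^2=2 (1,1):1^1=0 (0,1):0^1=1 -> mex({0, 1, 2}) = 3
G(4): splits (0,3):0^3=3 (1,2):1^2=3 (0,2):0^2=2 (1,1):1^1=0 -> mex({0, 2, 3}) = 1
Therefore G(4) = 1.

1


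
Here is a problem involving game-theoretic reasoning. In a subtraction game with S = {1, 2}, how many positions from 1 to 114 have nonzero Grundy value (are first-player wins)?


Subtraction set S = {1, 2}, so G(n) = n mod 3.
G(n) = 0 when n is a multiple of 3.
Multiples of 3 in [1, 114]: 38
N-positions (nonzero Grundy) = 114 - 38 = 76

76


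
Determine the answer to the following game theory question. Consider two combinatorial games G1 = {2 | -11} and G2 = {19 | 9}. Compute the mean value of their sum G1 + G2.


G1 = {2 | -11}, G2 = {19 | 9}
Each is a switch {a | b} with numbers a > b; its mean value is (a + b)/2, and mean value is additive over game sums: m(G1 + G2) = m(G1) + m(G2).
Mean of G1 = (2 + (-11))/2 = -9/2 = -9/2
Mean of G2 = (19 + (9))/2 = 28/2 = 14
Mean of G1 + G2 = -9/2 + 14 = 19/2

19/2


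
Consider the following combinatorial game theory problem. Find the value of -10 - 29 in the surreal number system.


x = -10, y = 29
x - y = -10 - 29 = -39

-39


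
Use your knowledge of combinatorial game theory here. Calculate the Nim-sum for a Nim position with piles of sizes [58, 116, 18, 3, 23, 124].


We need the XOR (exclusive or) of all pile sizes.
After XOR-ing pile 1 (size 58): 0 XOR 58 = 58
After XOR-ing pile 2 (size 116): 58 XOR 116 = 78
After XOR-ing pile 3 (size 18): 78 XOR 18 = 92
After XOR-ing pile 4 (size 3): 92 XOR 3 = 95
After XOR-ing pile 5 (size 23): 95 XOR 23 = 72
After XOR-ing pile 6 (size 124): 72 XOR 124 = 52
The Nim-value of this position is 52.

52


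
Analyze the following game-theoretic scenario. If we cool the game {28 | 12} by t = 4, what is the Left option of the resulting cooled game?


Original game: {28 | 12} (a switch {a | b} with a > b).
Cooling by t (for t below the temperature (a - b)/2 = 8) taxes each move by t: {a | b} cooled by t is {a - t | b + t}.
Cooling amount: t = 4
Cooled Left option: 28 - 4 = 24
Cooled Right option: 12 + 4 = 16
Cooled game: {24 | 16}
Left option = 24

24


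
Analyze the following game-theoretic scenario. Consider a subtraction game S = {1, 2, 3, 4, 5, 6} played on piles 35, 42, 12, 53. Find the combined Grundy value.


Subtraction set: {1, 2, 3, 4, 5, 6}
For this subtraction set, G(n) = n mod 7 (period = max + 1 = 7).
Pile 1 (size 35): G(35) = 35 mod 7 = 0
Pile 2 (size 42): G(42) = 42 mod 7 = 0
Pile 3 (size 12): G(12) = 12 mod 7 = 5
Pile 4 (size 53): G(53) = 53 mod 7 = 4
Total Grundy value = XOR of all: 0 XOR 0 XOR 5 XOR 4 = 1

1


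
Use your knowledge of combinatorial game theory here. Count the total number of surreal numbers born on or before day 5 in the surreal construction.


Day 0: {|} = 0 is born. Count = 1.
Day n: the number of surreal numbers born by day n is 2^(n+1) - 1.
By day 0: 2^1 - 1 = 1
By day 1: 2^2 - 1 = 3
By day 2: 2^3 - 1 = 7
By day 3: 2^4 - 1 = 15
By day 4: 2^5 - 1 = 31
By day 5: 2^6 - 1 = 63
By day 5: 63 surreal numbers.

63


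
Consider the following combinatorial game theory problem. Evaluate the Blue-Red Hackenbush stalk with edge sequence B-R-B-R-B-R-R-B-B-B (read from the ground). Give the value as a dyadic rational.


Edges (from ground): B-R-B-R-B-R-R-B-B-B
By Berlekamp's sign-expansion rule, a Blue-Red Hackenbush stalk has the value of the surreal number whose sign sequence is the edge sequence with B -> + and R -> -.
Sign sequence: +-+-+--+++
Trace the sign expansion in the surreal number tree, starting from 0:
Edge 1: B (sign +) -> bounds (0, +inf), value = 1
Edge 2: R (sign -) -> bounds (0, 1), value = 1/2
Edge 3: B (sign +) -> bounds (1/2, 1), value = 3/4
Edge 4: R (sign -) -> bounds (1/2, 3/4), value = 5/8
Edge 5: B (sign +) -> bounds (5/8, 3/4), value = 11/16
Edge 6: R (sign -) -> bounds (5/8, 11/16), value = 21/32
Edge 7: R (sign -) -> bounds (5/8, 21/32), value = 41/64
Edge 8: B (sign +) -> bounds (41/64, 21/32), value = 83/128
Edge 9: B (sign +) -> bounds (83/128, 21/32), value = 167/256
Edge 10: B (sign +) -> bounds (167/256, 21/32), value = 335/512
Game value = 335/512

335/512


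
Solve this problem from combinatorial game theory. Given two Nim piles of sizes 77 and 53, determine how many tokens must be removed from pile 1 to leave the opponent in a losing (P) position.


Piles: 77 and 53
Current XOR: 77 XOR 53 = 120 (non-zero, so this is an N-position).
To make the XOR zero, we need to find a move that balances the piles.
For pile 1 (size 77): target = 77 XOR 120 = 53
We reduce pile 1 from 77 to 53.
Tokens removed: 77 - 53 = 24
Verification: 53 XOR 53 = 0

24


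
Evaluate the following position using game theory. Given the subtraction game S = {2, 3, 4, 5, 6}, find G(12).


The subtraction set is S = {2, 3, 4, 5, 6}.
G(k) = mex{ G(k - s) : s in S, s <= k }. We compute iteratively: G(0) = 0.
G(1) = mex({}) = 0
G(2) = mex({0}) = 1
G(3) = mex({0}) = 1
G(4) = mex({0, 1}) = 2
G(5) = mex({0, 1}) = 2
G(6) = mex({0, 1, 2}) = 3
G(7) = mex({0, 1, 2}) = 3
G(8) = mex({1, 2, 3}) = 0
G(9) = mex({1, 2, 3}) = 0
G(10) = mex({0, 2, 3}) = 1
G(11) = mex({0, 2, 3}) = 1
G(12) = mex({0, 1, 3}) = 2
Therefore G(12) = 2.

2


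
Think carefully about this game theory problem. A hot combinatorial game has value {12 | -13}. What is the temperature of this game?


The game is {12 | -13}, a switch {a | b} with numbers a > b.
Cooling {a | b} by t gives {a - t | b + t}, which stops being hot when a - t = b + t, i.e. at t = (a - b)/2. So the temperature of a switch is (a - b)/2.
Temperature = (Left option - Right option) / 2
= (12 - (-13)) / 2
= 25 / 2
= 25/2

25/2


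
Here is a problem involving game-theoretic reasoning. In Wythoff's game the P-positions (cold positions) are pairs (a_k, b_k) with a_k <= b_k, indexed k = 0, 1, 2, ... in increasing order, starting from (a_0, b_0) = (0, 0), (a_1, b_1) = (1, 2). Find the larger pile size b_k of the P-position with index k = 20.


By Wythoff's theorem, a_k = floor(k * phi) and b_k = floor(k * phi^2) = a_k + k, where phi = (1 + sqrt(5))/2 is the golden ratio.
phi = (1 + sqrt(5))/2 = 1.618034
phi^2 = phi + 1 = 2.618034
k = 20
k * phi^2 = 20 * 2.618034 = 52.360680
b_20 = floor(k * phi^2) = 52 (check: a_20 + k = 32 + 20 = 52)

52


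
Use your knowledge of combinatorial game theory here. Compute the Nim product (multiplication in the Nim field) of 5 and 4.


Nim multiplication is bilinear over XOR: (u XOR v) * w = (u*w) XOR (v*w).
So we split each operand into its bit components and XOR the pairwise Nim products.
5 = 1 + 4 (as XOR of powers of 2).
4 = 4 (as XOR of powers of 2).
Using the standard Nim-product table on single bits:
  2*2 = 3,   2*4 = 8,   2*8 = 12,
  4*4 = 6,   4*8 = 11,  8*8 = 13,
and  1*x = x (identity), k*l = l*k (commutative).
Pairwise Nim products:
  1 * 4 = 4
  4 * 4 = 6
XOR them: 4 XOR 6 = 2.
Result: 5 * 4 = 2 (in Nim).

2


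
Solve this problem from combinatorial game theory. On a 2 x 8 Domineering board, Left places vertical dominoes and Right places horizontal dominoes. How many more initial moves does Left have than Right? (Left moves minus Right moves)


Board is 2 x 8 (rows x cols).
Left (vertical) placements: (rows-1) * cols = 1 * 8 = 8
Right (horizontal) placements: rows * (cols-1) = 2 * 7 = 14
Advantage = Left - Right = 8 - 14 = -6

-6


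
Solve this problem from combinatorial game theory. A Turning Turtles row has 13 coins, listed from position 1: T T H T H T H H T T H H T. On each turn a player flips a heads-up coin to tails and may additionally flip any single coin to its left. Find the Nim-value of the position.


Coins: T T H T H T H H T T H H T
Key fact: a single head at position k behaves exactly like a Nim heap of size k (turning it to T and optionally flipping a coin at j < k corresponds to moving the heap from k to j, or to 0), and heads combine as a disjunctive sum (two heads at the same place would cancel, matching j XOR j = 0). So the Nim-value is the XOR of the 1-indexed positions of the heads.
Face-up positions (1-indexed): [3, 5, 7, 8, 11, 12]
XOR 0 with 3: 0 XOR 3 = 3
XOR 3 with 5: 3 XOR 5 = 6
XOR 6 with 7: 6 XOR 7 = 1
XOR 1 with 8: 1 XOR 8 = 9
XOR 9 with 11: 9 XOR 11 = 2
XOR 2 with 12: 2 XOR 12 = 14
Nim-value = 14

14


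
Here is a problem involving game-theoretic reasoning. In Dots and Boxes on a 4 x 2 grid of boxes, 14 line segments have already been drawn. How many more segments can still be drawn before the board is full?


Grid: 4 x 2 boxes, i.e. 5 rows and 3 columns of dots.
Horizontal edges: (rows + 1) * cols = 5 * 2 = 10
Vertical edges: rows * (cols + 1) = 4 * 3 = 12
Total edges: 10 + 12 = 22
Edges drawn: 14
Remaining: 22 - 14 = 8

8


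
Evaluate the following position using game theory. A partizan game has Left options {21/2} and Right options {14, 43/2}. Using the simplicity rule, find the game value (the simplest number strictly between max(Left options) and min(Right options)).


Left options: {21/2}, max = 21/2
Right options: {14, 43/2}, min = 14
All options are numbers and max(Left) < min(Right), so by the simplicity theorem the value is the simplest (earliest-born) number strictly between 21/2 and 14.
Integers 11 through 13 all lie strictly between 21/2 and 14.
Among integers, the simplest (lowest birthday = smallest |n|; 0 is born on day 0, +-n on day n) is 11.
No non-integer in the interval can be simpler: if x is a non-integer in the interval, then floor(x) or ceil(x) also lies in the interval (the interval contains an integer), and both are proper prefixes of x's sign expansion, i.e. born earlier. So the game value is 11.
Game value = 11

11


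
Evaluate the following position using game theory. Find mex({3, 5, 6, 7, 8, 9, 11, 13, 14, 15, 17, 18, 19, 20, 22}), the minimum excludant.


Set = {3, 5, 6, 7, 8, 9, 11, 13, 14, 15, 17, 18, 19, 20, 22}
0 is NOT in the set. This is the mex.
mex = 0

0


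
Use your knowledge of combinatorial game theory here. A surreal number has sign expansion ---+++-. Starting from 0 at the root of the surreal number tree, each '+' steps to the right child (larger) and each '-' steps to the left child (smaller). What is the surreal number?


Sign expansion: ---+++-
Rule: track bounds (lo, hi), initially (-inf, +inf). On '+', the current value becomes lo and we move to the simplest number in (value, hi): value + 1 if hi = +inf, otherwise the midpoint (value + hi)/2. On '-', the current value becomes hi and we move to value - 1 if lo = -inf, otherwise the midpoint (lo + value)/2.
Start at 0.
Step 1: sign = -, move left. Bounds: (-inf, 0). Value = -1
Step 2: sign = -, move left. Bounds: (-inf, -1). Value = -2
Step 3: sign = -, move left. Bounds: (-inf, -2). Value = -3
Step 4: sign = +, move right. Bounds: (-3, -2). Value = -5/2
Step 5: sign = +, move right. Bounds: (-5/2, -2). Value = -9/4
Step 6: sign = +, move right. Bounds: (-9/4, -2). Value = -17/8
Step 7: sign = -, move left. Bounds: (-9/4, -17/8). Value = -35/16
The surreal number with sign expansion ---+++- is -35/16.

-35/16


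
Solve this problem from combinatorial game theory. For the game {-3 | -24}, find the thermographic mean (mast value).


Game = {-3 | -24}, a switch {a | b} with numbers a > b.
Its thermograph has left wall a - t and right wall b + t, which meet at t = (a - b)/2, where both equal (a + b)/2. So the mast (mean value) is at (a + b)/2.
Mean = (-3 + (-24))/2 = -27/2 = -27/2

-27/2


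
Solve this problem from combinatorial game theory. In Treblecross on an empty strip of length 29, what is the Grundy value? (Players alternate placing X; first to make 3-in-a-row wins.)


Treblecross: place X on empty cells; 3-in-a-row wins.
Playing within two cells of an existing X lets the opponent win at once, so sensible play treats the cells i-2..i+2 around each X as dead. The player left with no safe cell loses, so this is a normal-play take-away game on strips of safe cells.
Placing X at cell i (0-indexed) of a strip of k safe cells leaves independent strips of sizes max(0, i-2) and max(0, k-i-3). Hence G(k) = mex{ G(max(0,i-2)) XOR G(max(0,k-i-3)) : 0 <= i < k }, with G(0) = 0.
G(1): splits (0,0):0^0=0 -> mex({0}) = 1
G(2): splits (0,0):0^0=0 -> mex({0}) = 1
G(3): splits (0,0):0^0=0 -> mex({0}) = 1
G(4): splits (0,1):0^1=1 (0,0):0^0=0 -> mex({0, 1}) = 2
G(5): splits (0,2):0^1=1 (0,1):0^1=1 (0,0):0^0=0 -> mex({0, 1}) = 2
G(6) = mex({1}) = 0
G(7) = mex({0, 1, 2}) = 3
G(8) = mex({0, 1, 2}) = 3
G(9) = mex({0, 2}) = 1
G(10) = mex({0, 2, 3}) = 1
G(11) = mex({0, 3}) = 1
G(12) = mex({1, 3}) = 0
G(13) = mex({0, 1, 2, 3}) = 4
G(14) = mex({0, 1, 2}) = 3
G(15) = mex({0, 1, 2}) = 3
G(16) = mex({0, 1, 2, 4}) = 3
G(17) = mex({0, 1, 3, 4}) = 2
G(18) = mex({0, 1, 3, 4}) = 2
G(19) = mex({0, 1, 3, 5}) = 2
G(20) = mex({0, 1, 2, 3, 5}) = 4
G(21) = mex({0, 1, 2, 3, 5}) = 4
G(22) = mex({1, 2, 6}) = 0
G(23) = mex({0, 1, 2, 3, 4, 6}) = 5
G(24) = mex({0, 1, 2, 3, 4}) = 5
G(25) = mex({0, 1, 3, 4, 7}) = 2
G(26) = mex({0, 1, 3, 4, 5, 7}) = 2
G(27) = mex({0, 1, 3, 5}) = 2
G(28) = mex({0, 1, 2, 5}) = 3
G(29) = mex({0, 1, 2, 4, 5, 6}) = 3
Therefore G(29) = 3.

3
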